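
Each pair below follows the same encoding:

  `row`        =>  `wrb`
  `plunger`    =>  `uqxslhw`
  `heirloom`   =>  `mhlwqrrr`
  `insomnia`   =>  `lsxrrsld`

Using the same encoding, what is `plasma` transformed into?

uqdxrd

The shift depends on letter class: consonant r→w is +5, but vowel o→r is +3. The rule splits by letter class: vowels +3, consonants +5.
Applying it to plasma: p(cons)+5=u, l(cons)+5=q, a(vowel)+3=d, s(cons)+5=x, m(cons)+5=r, a(vowel)+3=d.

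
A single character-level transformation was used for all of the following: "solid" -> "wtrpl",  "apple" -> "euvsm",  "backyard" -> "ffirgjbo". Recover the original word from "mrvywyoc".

improper

In solid: s→w is +4, o→t is +5, l→r is +6, i→p is +7 — the shift increases by 1 each position. Letter i (0-indexed) is shifted by i+4, so successive shifts are 4, 5, 6, ….
Undoing it on mrvywyoc: m−4=i, r−5=m, v−6=p, y−7=r, w−8=o, y−9=p, o−10=e, c−11=r.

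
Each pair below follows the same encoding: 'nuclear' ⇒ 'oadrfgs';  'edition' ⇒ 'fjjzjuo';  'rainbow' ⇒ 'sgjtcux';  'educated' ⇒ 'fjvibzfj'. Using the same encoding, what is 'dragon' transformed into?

exbmpt

A repeating key of period 2 is used — shifts +1, +6 over and over.
Applying it to dragon: d+1=e, r+6=x, a+1=b, g+6=m, o+1=p, n+6=t.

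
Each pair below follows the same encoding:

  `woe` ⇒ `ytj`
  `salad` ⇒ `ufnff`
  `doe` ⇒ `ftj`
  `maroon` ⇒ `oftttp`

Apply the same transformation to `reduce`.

tjfzej

The rule splits by letter class: vowels +5, consonants +2.
For reduce: r(cons)+2=t, e(vowel)+5=j, d(cons)+2=f, u(vowel)+5=z, c(cons)+2=e, e(vowel)+5=j.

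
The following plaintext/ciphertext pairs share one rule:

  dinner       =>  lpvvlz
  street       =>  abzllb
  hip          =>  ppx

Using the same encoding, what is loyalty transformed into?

Two shifts are in play — +7 for a/e/i/o/u, +8 for every other letter.
For loyalty: l(cons)+8=t, o(vowel)+7=v, y(cons)+8=g, a(vowel)+7=h, l(cons)+8=t, t(cons)+8=b, y(cons)+8=g.

tvghtbg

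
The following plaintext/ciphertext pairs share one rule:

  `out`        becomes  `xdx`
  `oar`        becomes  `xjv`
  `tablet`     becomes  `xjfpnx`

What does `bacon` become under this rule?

The shift depends on letter class: consonant t→x is +4, but vowel o→x is +9. The rule splits by letter class: vowels +9, consonants +4.
For bacon: b(cons)+4=f, a(vowel)+9=j, c(cons)+4=g, o(vowel)+9=x, n(cons)+4=r.

fjgxr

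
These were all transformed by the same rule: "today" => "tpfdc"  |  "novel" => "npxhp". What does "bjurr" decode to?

bison

In today: t→t is +0, o→p is +1, d→f is +2, a→d is +3 — the shift increases by 1 each position. The shift increases by 1 at each position, starting from +0: 0, 1, 2, ….
Undoing it on bjurr: b−0=b, j−1=i, u−2=s, r−3=o, r−4=n.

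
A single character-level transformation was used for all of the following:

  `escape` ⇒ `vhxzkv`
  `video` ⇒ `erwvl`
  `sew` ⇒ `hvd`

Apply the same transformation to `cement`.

xvnvmg

Letters are reflected about the middle of the alphabet (position → 25−position): Atbash.
For cement: c↔x, e↔v, m↔n, e↔v, n↔m, t↔g.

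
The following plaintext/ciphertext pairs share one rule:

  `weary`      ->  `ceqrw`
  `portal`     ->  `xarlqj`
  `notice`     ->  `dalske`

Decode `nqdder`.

This is an affine cipher: with a=0,…,z=25, each position x becomes (23x+16) mod 26.
Reversing it on nqdder: n(13)→17·(13−16)≡1=b; q(16)→17·(16−16)≡0=a; d(3)→17·(3−16)≡13=n; d(3)→17·(3−16)≡13=n; e(4)→17·(4−16)≡4=e; r(17)→17·(17−16)≡17=r (all mod 26).

banner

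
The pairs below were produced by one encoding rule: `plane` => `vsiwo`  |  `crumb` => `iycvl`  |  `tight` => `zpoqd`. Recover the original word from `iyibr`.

Each letter shifts forward by (position + 6), i.e. 6, 7, 8, … — the shift grows by one for each successive letter.
Undoing it on iyibr: i−6=c, y−7=r, i−8=a, b−9=s, r−10=h.

crash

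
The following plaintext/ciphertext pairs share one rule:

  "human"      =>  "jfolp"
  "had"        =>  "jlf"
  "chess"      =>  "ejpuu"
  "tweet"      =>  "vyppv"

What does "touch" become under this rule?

The shift depends on letter class: consonant h→j is +2, but vowel u→f is +11. The rule splits by letter class: vowels +11, consonants +2.
On touch: t(cons)+2=v, o(vowel)+11=z, u(vowel)+11=f, c(cons)+2=e, h(cons)+2=j.

vzfej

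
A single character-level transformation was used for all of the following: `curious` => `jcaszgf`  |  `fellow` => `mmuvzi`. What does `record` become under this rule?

In curious: c→j is +7, u→c is +8, r→a is +9, i→s is +10 — the shift increases by 1 each position. Letter i (0-indexed) is shifted by i+7, so successive shifts are 7, 8, 9, ….
On record: r+7=y, e+8=m, c+9=l, o+10=y, r+11=c, d+12=p.

ymlycp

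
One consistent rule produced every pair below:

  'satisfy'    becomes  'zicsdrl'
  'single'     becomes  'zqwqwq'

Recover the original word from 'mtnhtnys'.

flexible

In satisfy: s→z is +7, a→i is +8, t→c is +9, i→s is +10 — the shift increases by 1 each position. Letter i (0-indexed) is shifted by i+7, so successive shifts are 7, 8, 9, ….
Decoding mtnhtnys: m−7=f, t−8=l, n−9=e, h−10=x, t−11=i, n−12=b, y−13=l, s−14=e.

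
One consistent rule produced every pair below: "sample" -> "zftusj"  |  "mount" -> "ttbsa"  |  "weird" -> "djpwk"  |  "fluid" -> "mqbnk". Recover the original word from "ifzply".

basket

Shifts by position in sample: pos 0: s→z (+7), pos 1: a→f (+5), pos 2: m→t (+7), pos 3: p→u (+5) — repeating every 2. It's a Vigenère-style cipher with numeric key [7,5]: position i shifts by key[i mod 2].
Undoing it on ifzply: i−7=b, f−5=a, z−7=s, p−5=k, l−7=e, y−5=t.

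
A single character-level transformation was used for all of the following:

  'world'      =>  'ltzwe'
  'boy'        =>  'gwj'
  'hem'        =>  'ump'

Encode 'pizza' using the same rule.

The output letters match the input read backwards, each shifted +8: world reversed is dlrow. Read the word backwards and shift each letter +8.
For pizza: reverse → azzip; then shift: a+8=i, z+8=h, z+8=h, i+8=q, p+8=x.

ihhqx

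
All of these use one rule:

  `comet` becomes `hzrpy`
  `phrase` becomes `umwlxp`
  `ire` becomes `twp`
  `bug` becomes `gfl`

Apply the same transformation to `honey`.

mzspd

The shift depends on letter class: consonant c→h is +5, but vowel o→z is +11. Vowels shift forward by 11 and consonants shift forward by 5.
On honey: h(cons)+5=m, o(vowel)+11=z, n(cons)+5=s, e(vowel)+11=p, y(cons)+5=d.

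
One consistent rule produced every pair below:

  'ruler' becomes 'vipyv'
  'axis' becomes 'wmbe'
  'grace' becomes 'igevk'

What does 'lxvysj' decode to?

The output letters match the input read backwards, each shifted +4: ruler reversed is relur. The word is reversed, then every letter is shifted forward by 4.
Undoing it on lxvysj: shift back: l−4=h, x−4=t, v−4=r, y−4=u, s−4=o, j−4=f → htruof; then reverse → fourth.

fourth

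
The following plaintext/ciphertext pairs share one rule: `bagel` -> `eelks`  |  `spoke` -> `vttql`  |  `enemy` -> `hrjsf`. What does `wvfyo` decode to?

Each letter shifts forward by (position + 3), i.e. 3, 4, 5, … — the shift grows by one for each successive letter.
Undoing it on wvfyo: w−3=t, v−4=r, f−5=a, y−6=s, o−7=h.

trash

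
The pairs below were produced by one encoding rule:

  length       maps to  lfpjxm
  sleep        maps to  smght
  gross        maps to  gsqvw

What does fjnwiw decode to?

filter

In length: l→l is +0, e→f is +1, n→p is +2, g→j is +3 — the shift increases by 1 each position. Each letter shifts forward by its position index (0, 1, 2, …) — the shift grows by one for each successive letter.
Undoing it on fjnwiw: f−0=f, j−1=i, n−2=l, w−3=t, i−4=e, w−5=r.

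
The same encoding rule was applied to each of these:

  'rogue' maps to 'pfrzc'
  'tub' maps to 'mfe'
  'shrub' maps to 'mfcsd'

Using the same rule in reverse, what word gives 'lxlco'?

The output letters match the input read backwards, each shifted +11: rogue reversed is eugor. Read the word backwards and shift each letter +11.
Reversing it on lxlco: shift back: l−11=a, x−11=m, l−11=a, c−11=r, o−11=d → amard; then reverse → drama.

drama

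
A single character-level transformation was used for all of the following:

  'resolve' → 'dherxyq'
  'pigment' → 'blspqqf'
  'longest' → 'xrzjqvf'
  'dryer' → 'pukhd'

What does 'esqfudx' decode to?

Shifts by position in resolve: pos 0: r→d (+12), pos 1: e→h (+3), pos 2: s→e (+12), pos 3: o→r (+3) — repeating every 2. It's a Vigenère-style cipher with numeric key [12,3]: position i shifts by key[i mod 2].
Decoding esqfudx: e−12=s, s−3=p, q−12=e, f−3=c, u−12=i, d−3=a, x−12=l.

special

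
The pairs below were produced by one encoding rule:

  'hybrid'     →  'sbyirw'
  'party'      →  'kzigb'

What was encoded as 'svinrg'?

Each letter is replaced by its mirror in the alphabet: a↔z, b↔y, c↔x, and so on (the Atbash cipher).
Decoding svinrg: s↔h, v↔e, i↔r, n↔m, r↔i, g↔t.

hermit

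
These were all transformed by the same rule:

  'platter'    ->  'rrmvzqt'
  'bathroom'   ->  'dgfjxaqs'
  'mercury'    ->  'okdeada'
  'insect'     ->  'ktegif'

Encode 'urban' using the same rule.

wxnct

Shifts by position in platter: pos 0: p→r (+2), pos 1: l→r (+6), pos 2: a→m (+12), pos 3: t→v (+2), pos 4: t→z (+6), pos 5: e→q (+12) — repeating every 3. It's a Vigenère-style cipher with numeric key [2,6,12]: position i shifts by key[i mod 3].
Applying it to urban: u+2=w, r+6=x, b+12=n, a+2=c, n+6=t.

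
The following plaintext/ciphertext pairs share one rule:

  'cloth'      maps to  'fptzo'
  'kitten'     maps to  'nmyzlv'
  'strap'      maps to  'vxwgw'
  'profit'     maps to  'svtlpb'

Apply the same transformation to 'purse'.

The shift increases by 1 at each position, starting from +3: 3, 4, 5, ….
On purse: p+3=s, u+4=y, r+5=w, s+6=y, e+7=l.

sywyl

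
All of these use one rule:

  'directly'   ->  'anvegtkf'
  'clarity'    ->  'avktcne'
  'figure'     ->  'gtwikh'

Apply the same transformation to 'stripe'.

The output letters match the input read backwards, each shifted +2: directly reversed is yltcerid. Read the word backwards and shift each letter +2.
Applying it to stripe: reverse → epirts; then shift: e+2=g, p+2=r, i+2=k, r+2=t, t+2=v, s+2=u.

grktvu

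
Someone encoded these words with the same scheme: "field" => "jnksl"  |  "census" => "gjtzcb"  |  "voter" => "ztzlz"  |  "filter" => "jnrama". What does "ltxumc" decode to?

In field: f→j is +4, i→n is +5, e→k is +6, l→s is +7 — the shift increases by 1 each position. The shift increases by 1 at each position, starting from +4: 4, 5, 6, ….
Reversing it on ltxumc: l−4=h, t−5=o, x−6=r, u−7=n, m−8=e, c−9=t.

hornet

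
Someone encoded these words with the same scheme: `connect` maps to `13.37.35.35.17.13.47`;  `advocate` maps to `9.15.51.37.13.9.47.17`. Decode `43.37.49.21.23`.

rough

Each letter becomes 2×(its alphabet position, a=1..z=26) + 7.
Undoing it on 43.37.49.21.23: 43→(43−7)÷2=18=r, 37→(37−7)÷2=15=o, 49→(49−7)÷2=21=u, 21→(21−7)÷2=7=g, 23→(23−7)÷2=8=h.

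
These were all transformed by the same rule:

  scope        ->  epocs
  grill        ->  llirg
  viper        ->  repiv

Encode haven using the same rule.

nevah

The output letters match the input read backwards: scope reversed is epocs. The word is simply reversed.
On haven: reverse → nevah.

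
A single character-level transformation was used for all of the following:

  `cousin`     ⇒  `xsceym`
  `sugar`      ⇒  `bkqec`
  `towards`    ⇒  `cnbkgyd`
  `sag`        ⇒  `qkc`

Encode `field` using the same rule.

The output letters match the input read backwards, each shifted +10: cousin reversed is nisuoc. The word is reversed, then every letter is shifted forward by 10.
Applying it to field: reverse → dleif; then shift: d+10=n, l+10=v, e+10=o, i+10=s, f+10=p.

nvosp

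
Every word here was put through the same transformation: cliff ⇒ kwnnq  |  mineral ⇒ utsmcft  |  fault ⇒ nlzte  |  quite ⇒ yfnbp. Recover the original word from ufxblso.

mustang

It's a Vigenère-style cipher with numeric key [8,11,5]: position i shifts by key[i mod 3].
Reversing it on ufxblso: u−8=m, f−11=u, x−5=s, b−8=t, l−11=a, s−5=n, o−8=g.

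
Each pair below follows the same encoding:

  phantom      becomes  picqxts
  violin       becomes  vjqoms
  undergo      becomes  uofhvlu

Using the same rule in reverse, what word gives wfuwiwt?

In phantom: p→p is +0, h→i is +1, a→c is +2, n→q is +3 — the shift increases by 1 each position. Each letter shifts forward by its position index (0, 1, 2, …) — the shift grows by one for each successive letter.
Reversing it on wfuwiwt: w−0=w, f−1=e, u−2=s, w−3=t, i−4=e, w−5=r, t−6=n.

western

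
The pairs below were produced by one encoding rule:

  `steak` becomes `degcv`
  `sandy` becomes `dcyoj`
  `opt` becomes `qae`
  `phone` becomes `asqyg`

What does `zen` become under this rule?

kgy

The shift depends on letter class: consonant s→d is +11, but vowel e→g is +2. Vowels shift forward by 2 and consonants shift forward by 11.
Applying it to zen: z(cons)+11=k, e(vowel)+2=g, n(cons)+11=y.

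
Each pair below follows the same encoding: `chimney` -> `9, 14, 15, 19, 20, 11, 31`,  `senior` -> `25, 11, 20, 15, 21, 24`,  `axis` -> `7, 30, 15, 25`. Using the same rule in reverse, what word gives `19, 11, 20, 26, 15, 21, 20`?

mention

c is letter #3 and maps to 9: an offset of 6. The number is (letter's place in the alphabet, a=1) + 6.
Undoing it on 19, 11, 20, 26, 15, 21, 20: 19→(19−6)÷1=13=m, 11→(11−6)÷1=5=e, 20→(20−6)÷1=14=n, 26→(26−6)÷1=20=t, 15→(15−6)÷1=9=i, 21→(21−6)÷1=15=o, 20→(20−6)÷1=14=n.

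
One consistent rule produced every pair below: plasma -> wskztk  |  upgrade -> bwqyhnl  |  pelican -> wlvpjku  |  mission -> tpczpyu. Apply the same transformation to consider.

jvxzpnly

Shifts by position in plasma: pos 0: p→w (+7), pos 1: l→s (+7), pos 2: a→k (+10), pos 3: s→z (+7), pos 4: m→t (+7), pos 5: a→k (+10) — repeating every 3. The shifts repeat in a cycle of length 3: positions 0,1,… shift by +7, +7, +10, then the pattern repeats.
Applying it to consider: c+7=j, o+7=v, n+10=x, s+7=z, i+7=p, d+10=n, e+7=l, r+7=y.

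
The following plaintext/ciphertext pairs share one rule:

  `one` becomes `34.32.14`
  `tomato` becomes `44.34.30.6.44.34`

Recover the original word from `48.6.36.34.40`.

vapor

o(#15)→34 and n(#14)→32: differences scale by 2, so n = 2·pos + 4. With a=1..z=26, the number is 2·pos + 4.
Reversing it on 48.6.36.34.40: 48→(48−4)÷2=22=v, 6→(6−4)÷2=1=a, 36→(36−4)÷2=16=p, 34→(34−4)÷2=15=o, 40→(40−4)÷2=18=r.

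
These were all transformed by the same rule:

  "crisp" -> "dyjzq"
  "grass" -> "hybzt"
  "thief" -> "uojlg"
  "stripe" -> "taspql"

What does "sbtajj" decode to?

Shifts by position in crisp: pos 0: c→d (+1), pos 1: r→y (+7), pos 2: i→j (+1), pos 3: s→z (+7) — repeating every 2. It's a Vigenère-style cipher with numeric key [1,7]: position i shifts by key[i mod 2].
Reversing it on sbtajj: s−1=r, b−7=u, t−1=s, a−7=t, j−1=i, j−7=c.

rustic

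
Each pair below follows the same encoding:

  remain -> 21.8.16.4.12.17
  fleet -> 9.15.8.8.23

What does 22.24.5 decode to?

Each letter is replaced by its alphabet position (a=1..z=26) + 3.
Reversing it on 22.24.5: 22→(22−3)÷1=19=s, 24→(24−3)÷1=21=u, 5→(5−3)÷1=2=b.

sub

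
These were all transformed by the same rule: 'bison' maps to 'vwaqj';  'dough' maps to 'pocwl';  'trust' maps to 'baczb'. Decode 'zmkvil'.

The output letters match the input read backwards, each shifted +8: bison reversed is nosib. The word is reversed, then every letter is shifted forward by 8.
Undoing it on zmkvil: shift back: z−8=r, m−8=e, k−8=c, v−8=n, i−8=a, l−8=d → recnad; then reverse → dancer.

dancer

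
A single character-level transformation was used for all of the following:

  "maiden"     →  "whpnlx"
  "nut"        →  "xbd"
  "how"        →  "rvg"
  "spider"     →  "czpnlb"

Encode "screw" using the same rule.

Vowels shift forward by 7 and consonants shift forward by 10.
Applying it to screw: s(cons)+10=c, c(cons)+10=m, r(cons)+10=b, e(vowel)+7=l, w(cons)+10=g.

cmblg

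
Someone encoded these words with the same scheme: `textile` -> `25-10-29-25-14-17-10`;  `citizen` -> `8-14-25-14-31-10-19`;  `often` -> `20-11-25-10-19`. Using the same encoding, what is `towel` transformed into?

t is letter #20 and maps to 25: an offset of 5. Letters become their 1-based position plus 5 (so a→6, b→7, …).
On towel: t=20→25, o=15→20, w=23→28, e=5→10, l=12→17.

25-20-28-10-17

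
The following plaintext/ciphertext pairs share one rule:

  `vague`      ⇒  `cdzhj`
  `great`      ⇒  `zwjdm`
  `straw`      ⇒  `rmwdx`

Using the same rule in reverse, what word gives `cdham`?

v(21)→c(2) and a(0)→d(3) fit y≡21x+3 (mod 26); the inverse of 21 mod 26 is 5. This is an affine cipher: with a=0,…,z=25, each position x becomes (21x+3) mod 26.
Reversing it on cdham: c(2)→5·(2−3)≡21=v; d(3)→5·(3−3)≡0=a; h(7)→5·(7−3)≡20=u; a(0)→5·(0−3)≡11=l; m(12)→5·(12−3)≡19=t (all mod 26).

vault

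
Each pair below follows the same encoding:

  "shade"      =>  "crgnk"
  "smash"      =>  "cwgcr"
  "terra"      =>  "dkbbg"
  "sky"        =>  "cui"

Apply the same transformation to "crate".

mbgdk

Two shifts are in play — +6 for a/e/i/o/u, +10 for every other letter.
For crate: c(cons)+10=m, r(cons)+10=b, a(vowel)+6=g, t(cons)+10=d, e(vowel)+6=k.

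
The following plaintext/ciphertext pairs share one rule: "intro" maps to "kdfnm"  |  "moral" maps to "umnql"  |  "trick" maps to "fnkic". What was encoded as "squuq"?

gamma

i(8)→k(10) and n(13)→d(3) fit y≡9x+16 (mod 26); the inverse of 9 mod 26 is 3. This is an affine cipher: with a=0,…,z=25, each position x becomes (9x+16) mod 26.
Undoing it on squuq: s(18)→3·(18−16)≡6=g; q(16)→3·(16−16)≡0=a; u(20)→3·(20−16)≡12=m; u(20)→3·(20−16)≡12=m; q(16)→3·(16−16)≡0=a (all mod 26).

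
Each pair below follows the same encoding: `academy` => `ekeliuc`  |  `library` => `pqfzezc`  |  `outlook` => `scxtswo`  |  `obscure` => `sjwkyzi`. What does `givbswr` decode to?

cartoon

A repeating key of period 2 is used — shifts +4, +8 over and over.
Reversing it on givbswr: g−4=c, i−8=a, v−4=r, b−8=t, s−4=o, w−8=o, r−4=n.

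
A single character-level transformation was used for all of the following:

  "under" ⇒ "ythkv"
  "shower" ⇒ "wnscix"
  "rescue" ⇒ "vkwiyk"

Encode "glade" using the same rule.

Shifts by position in under: pos 0: u→y (+4), pos 1: n→t (+6), pos 2: d→h (+4), pos 3: e→k (+6) — repeating every 2. A repeating key of period 2 is used — shifts +4, +6 over and over.
Applying it to glade: g+4=k, l+6=r, a+4=e, d+6=j, e+4=i.

kreji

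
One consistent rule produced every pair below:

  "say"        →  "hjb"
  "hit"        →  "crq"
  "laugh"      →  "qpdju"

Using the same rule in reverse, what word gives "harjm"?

dairy

The output letters match the input read backwards, each shifted +9: say reversed is yas. The word is reversed, then every letter is shifted forward by 9.
Decoding harjm: shift back: h−9=y, a−9=r, r−9=i, j−9=a, m−9=d → yriad; then reverse → dairy.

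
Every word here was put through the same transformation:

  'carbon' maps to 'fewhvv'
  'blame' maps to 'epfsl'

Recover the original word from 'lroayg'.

In carbon: c→f is +3, a→e is +4, r→w is +5, b→h is +6 — the shift increases by 1 each position. Letter i (0-indexed) is shifted by i+3, so successive shifts are 3, 4, 5, ….
Decoding lroayg: l−3=i, r−4=n, o−5=j, a−6=u, y−7=r, g−8=y.

injury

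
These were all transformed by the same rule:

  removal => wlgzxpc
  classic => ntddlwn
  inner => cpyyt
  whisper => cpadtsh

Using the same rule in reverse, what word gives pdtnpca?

precise

The output letters match the input read backwards, each shifted +11: removal reversed is lavomer. Read the word backwards and shift each letter +11.
Decoding pdtnpca: shift back: p−11=e, d−11=s, t−11=i, n−11=c, p−11=e, c−11=r, a−11=p → esicerp; then reverse → precise.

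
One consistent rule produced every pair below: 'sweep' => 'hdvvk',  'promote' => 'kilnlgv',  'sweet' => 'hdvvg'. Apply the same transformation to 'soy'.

Each pair mirrors across the alphabet (s↔h, w↔d, e↔v): positions sum to 25. Letters are reflected about the middle of the alphabet (position → 25−position): Atbash.
For soy: s↔h, o↔l, y↔b.

hlb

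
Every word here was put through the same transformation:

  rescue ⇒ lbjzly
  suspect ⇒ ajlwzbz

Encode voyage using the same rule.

The output letters match the input read backwards, each shifted +7: rescue reversed is eucser. Two steps: reverse the string, then apply a Caesar shift of +7.
On voyage: reverse → egayov; then shift: e+7=l, g+7=n, a+7=h, y+7=f, o+7=v, v+7=c.

lnhfvc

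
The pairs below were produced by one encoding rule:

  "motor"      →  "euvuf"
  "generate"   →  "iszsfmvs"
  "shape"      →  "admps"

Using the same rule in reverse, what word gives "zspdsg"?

Treating letters as 0–25, the rule is x ↦ 21x + 12 (mod 26).
Decoding zspdsg: z(25)→5·(25−12)≡13=n; s(18)→5·(18−12)≡4=e; p(15)→5·(15−12)≡15=p; d(3)→5·(3−12)≡7=h; s(18)→5·(18−12)≡4=e; g(6)→5·(6−12)≡22=w (all mod 26).

nephew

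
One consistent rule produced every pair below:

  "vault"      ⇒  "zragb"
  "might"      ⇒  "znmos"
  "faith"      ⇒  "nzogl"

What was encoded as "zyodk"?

exist

The output letters match the input read backwards, each shifted +6: vault reversed is tluav. Two steps: reverse the string, then apply a Caesar shift of +6.
Undoing it on zyodk: shift back: z−6=t, y−6=s, o−6=i, d−6=x, k−6=e → tsixe; then reverse → exist.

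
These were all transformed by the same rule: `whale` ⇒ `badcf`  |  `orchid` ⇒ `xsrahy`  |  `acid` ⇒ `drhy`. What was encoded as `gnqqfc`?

tunnel

w(22)→b(1) and h(7)→a(0) fit y≡7x+3 (mod 26); the inverse of 7 mod 26 is 15. Treating letters as 0–25, the rule is x ↦ 7x + 3 (mod 26).
Undoing it on gnqqfc: g(6)→15·(6−3)≡19=t; n(13)→15·(13−3)≡20=u; q(16)→15·(16−3)≡13=n; q(16)→15·(16−3)≡13=n; f(5)→15·(5−3)≡4=e; c(2)→15·(2−3)≡11=l (all mod 26).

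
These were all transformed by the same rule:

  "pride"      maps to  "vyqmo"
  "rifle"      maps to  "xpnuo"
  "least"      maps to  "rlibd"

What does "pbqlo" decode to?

In pride: p→v is +6, r→y is +7, i→q is +8, d→m is +9 — the shift increases by 1 each position. Each letter shifts forward by (position + 6), i.e. 6, 7, 8, … — the shift grows by one for each successive letter.
Reversing it on pbqlo: p−6=j, b−7=u, q−8=i, l−9=c, o−10=e.

juice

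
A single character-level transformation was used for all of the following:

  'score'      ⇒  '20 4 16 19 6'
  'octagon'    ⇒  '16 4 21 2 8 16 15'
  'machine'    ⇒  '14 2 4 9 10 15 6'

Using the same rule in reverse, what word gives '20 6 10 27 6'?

seize

s is letter #19 and maps to 20: an offset of 1. Each letter is replaced by its alphabet position (a=1..z=26) + 1.
Reversing it on 20 6 10 27 6: 20→(20−1)÷1=19=s, 6→(6−1)÷1=5=e, 10→(10−1)÷1=9=i, 27→(27−1)÷1=26=z, 6→(6−1)÷1=5=e.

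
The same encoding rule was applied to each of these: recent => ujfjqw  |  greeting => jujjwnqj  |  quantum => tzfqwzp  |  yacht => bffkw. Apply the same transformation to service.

The rule splits by letter class: vowels +5, consonants +3.
Applying it to service: s(cons)+3=v, e(vowel)+5=j, r(cons)+3=u, v(cons)+3=y, i(vowel)+5=n, c(cons)+3=f, e(vowel)+5=j.

vjuynfj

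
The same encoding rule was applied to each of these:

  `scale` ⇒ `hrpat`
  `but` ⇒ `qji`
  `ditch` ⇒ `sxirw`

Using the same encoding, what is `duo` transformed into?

sjd

Compare letters: s→h is +15, c→r is +15, a→p is +15 — a constant shift. Each letter is shifted forward by 15 in the alphabet (a Caesar shift of +15).
For duo: d+15=s, u+15=j, o+15=d.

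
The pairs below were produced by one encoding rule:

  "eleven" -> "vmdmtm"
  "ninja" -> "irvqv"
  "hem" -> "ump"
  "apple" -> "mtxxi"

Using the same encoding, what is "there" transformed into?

mzmpb

The output letters match the input read backwards, each shifted +8: eleven reversed is nevele. The word is reversed, then every letter is shifted forward by 8.
For there: reverse → ereht; then shift: e+8=m, r+8=z, e+8=m, h+8=p, t+8=b.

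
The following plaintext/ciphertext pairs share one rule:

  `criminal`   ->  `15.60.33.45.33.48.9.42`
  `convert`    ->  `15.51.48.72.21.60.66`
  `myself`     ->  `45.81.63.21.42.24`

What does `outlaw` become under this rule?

With a=1..z=26, the number is 3·pos + 6.
For outlaw: o=15→51, u=21→69, t=20→66, l=12→42, a=1→9, w=23→75.

51.69.66.42.9.75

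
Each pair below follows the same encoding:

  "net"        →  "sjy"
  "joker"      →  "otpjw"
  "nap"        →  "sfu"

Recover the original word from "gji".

bed

Compare letters: n→s is +5, e→j is +5, t→y is +5 — a constant shift. Each letter is shifted forward by 5 in the alphabet (a Caesar shift of +5).
Decoding gji: g−5=b, j−5=e, i−5=d.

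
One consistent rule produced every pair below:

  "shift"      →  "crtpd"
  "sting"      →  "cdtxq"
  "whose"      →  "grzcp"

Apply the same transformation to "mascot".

The shift depends on letter class: consonant s→c is +10, but vowel i→t is +11. The rule splits by letter class: vowels +11, consonants +10.
For mascot: m(cons)+10=w, a(vowel)+11=l, s(cons)+10=c, c(cons)+10=m, o(vowel)+11=z, t(cons)+10=d.

wlcmzd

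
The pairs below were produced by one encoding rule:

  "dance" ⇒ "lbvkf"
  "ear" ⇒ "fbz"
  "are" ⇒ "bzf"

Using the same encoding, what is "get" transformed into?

The shift depends on letter class: consonant d→l is +8, but vowel a→b is +1. Vowels shift forward by 1 and consonants shift forward by 8.
Applying it to get: g(cons)+8=o, e(vowel)+1=f, t(cons)+8=b.

ofb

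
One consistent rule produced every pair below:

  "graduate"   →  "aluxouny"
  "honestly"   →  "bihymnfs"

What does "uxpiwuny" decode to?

advocate

It's a constant shift of +20 (ROT20).
Undoing it on uxpiwuny: u−20=a, x−20=d, p−20=v, i−20=o, w−20=c, u−20=a, n−20=t, y−20=e.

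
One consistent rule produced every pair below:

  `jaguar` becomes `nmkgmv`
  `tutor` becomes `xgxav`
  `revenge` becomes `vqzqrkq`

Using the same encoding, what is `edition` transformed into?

The shift depends on letter class: consonant j→n is +4, but vowel a→m is +12. Vowels shift forward by 12 and consonants shift forward by 4.
For edition: e(vowel)+12=q, d(cons)+4=h, i(vowel)+12=u, t(cons)+4=x, i(vowel)+12=u, o(vowel)+12=a, n(cons)+4=r.

qhuxuar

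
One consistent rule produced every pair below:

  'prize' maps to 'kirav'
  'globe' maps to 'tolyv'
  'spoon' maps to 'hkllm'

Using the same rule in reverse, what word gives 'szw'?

had

Letters are reflected about the middle of the alphabet (position → 25−position): Atbash.
Undoing it on szw: s↔h, z↔a, w↔d.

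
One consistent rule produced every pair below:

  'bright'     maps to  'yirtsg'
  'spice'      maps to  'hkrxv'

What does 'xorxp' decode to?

Each pair mirrors across the alphabet (b↔y, r↔i, i↔r): positions sum to 25. Each letter is replaced by its mirror in the alphabet: a↔z, b↔y, c↔x, and so on (the Atbash cipher).
Reversing it on xorxp: x↔c, o↔l, r↔i, x↔c, p↔k.

click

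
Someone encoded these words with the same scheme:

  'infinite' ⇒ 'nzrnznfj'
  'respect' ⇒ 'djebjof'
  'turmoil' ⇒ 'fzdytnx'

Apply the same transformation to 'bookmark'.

nttwyfdw

Two shifts are in play — +5 for a/e/i/o/u, +12 for every other letter.
On bookmark: b(cons)+12=n, o(vowel)+5=t, o(vowel)+5=t, k(cons)+12=w, m(cons)+12=y, a(vowel)+5=f, r(cons)+12=d, k(cons)+12=w.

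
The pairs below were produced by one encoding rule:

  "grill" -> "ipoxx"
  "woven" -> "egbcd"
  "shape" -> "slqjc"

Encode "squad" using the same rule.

g(6)→i(8) and r(17)→p(15) fit y≡3x+16 (mod 26); the inverse of 3 mod 26 is 9. This is an affine cipher: with a=0,…,z=25, each position x becomes (3x+16) mod 26.
Applying it to squad: s(18)→3·18+16≡18=s; q(16)→3·16+16≡12=m; u(20)→3·20+16≡24=y; a(0)→3·0+16≡16=q; d(3)→3·3+16≡25=z (all mod 26).

smyqz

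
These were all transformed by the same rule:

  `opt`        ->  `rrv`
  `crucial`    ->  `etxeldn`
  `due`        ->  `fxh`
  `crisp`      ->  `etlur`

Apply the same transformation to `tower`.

vryht

The shift depends on letter class: consonant p→r is +2, but vowel o→r is +3. Vowels shift forward by 3 and consonants shift forward by 2.
For tower: t(cons)+2=v, o(vowel)+3=r, w(cons)+2=y, e(vowel)+3=h, r(cons)+2=t.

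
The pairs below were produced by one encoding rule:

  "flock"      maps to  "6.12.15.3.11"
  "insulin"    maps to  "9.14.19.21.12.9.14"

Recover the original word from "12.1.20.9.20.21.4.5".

Letters become their 1-indexed alphabet positions: a=1 … z=26.
Decoding 12.1.20.9.20.21.4.5: 12=l, 1=a, 20=t, 9=i, 20=t, 21=u, 4=d, 5=e.

latitude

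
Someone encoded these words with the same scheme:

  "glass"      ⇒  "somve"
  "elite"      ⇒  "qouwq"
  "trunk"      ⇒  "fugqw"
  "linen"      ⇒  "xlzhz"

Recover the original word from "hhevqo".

vessel

A repeating key of period 2 is used — shifts +12, +3 over and over.
Decoding hhevqo: h−12=v, h−3=e, e−12=s, v−3=s, q−12=e, o−3=l.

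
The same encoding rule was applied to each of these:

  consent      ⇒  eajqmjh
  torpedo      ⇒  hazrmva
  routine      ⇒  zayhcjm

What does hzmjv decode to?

c(2)→e(4) and o(14)→a(0) fit y≡17x+22 (mod 26); the inverse of 17 mod 26 is 23. This is an affine cipher: with a=0,…,z=25, each position x becomes (17x+22) mod 26.
Reversing it on hzmjv: h(7)→23·(7−22)≡19=t; z(25)→23·(25−22)≡17=r; m(12)→23·(12−22)≡4=e; j(9)→23·(9−22)≡13=n; v(21)→23·(21−22)≡3=d (all mod 26).

trend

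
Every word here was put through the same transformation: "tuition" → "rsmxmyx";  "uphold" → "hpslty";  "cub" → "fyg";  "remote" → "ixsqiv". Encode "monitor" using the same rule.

vsxmrsq

The output letters match the input read backwards, each shifted +4: tuition reversed is noitiut. Two steps: reverse the string, then apply a Caesar shift of +4.
For monitor: reverse → rotinom; then shift: r+4=v, o+4=s, t+4=x, i+4=m, n+4=r, o+4=s, m+4=q.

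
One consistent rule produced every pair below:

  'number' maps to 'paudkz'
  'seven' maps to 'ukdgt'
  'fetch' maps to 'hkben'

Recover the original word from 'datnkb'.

It's a Vigenère-style cipher with numeric key [2,6,8]: position i shifts by key[i mod 3].
Undoing it on datnkb: d−2=b, a−6=u, t−8=l, n−2=l, k−6=e, b−8=t.

bullet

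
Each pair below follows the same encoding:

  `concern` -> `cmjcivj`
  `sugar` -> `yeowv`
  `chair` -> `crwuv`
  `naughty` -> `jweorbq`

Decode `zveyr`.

c(2)→c(2) and o(14)→m(12) fit y≡3x+22 (mod 26); the inverse of 3 mod 26 is 9. Treating letters as 0–25, the rule is x ↦ 3x + 22 (mod 26).
Decoding zveyr: z(25)→9·(25−22)≡1=b; v(21)→9·(21−22)≡17=r; e(4)→9·(4−22)≡20=u; y(24)→9·(24−22)≡18=s; r(17)→9·(17−22)≡7=h (all mod 26).

brush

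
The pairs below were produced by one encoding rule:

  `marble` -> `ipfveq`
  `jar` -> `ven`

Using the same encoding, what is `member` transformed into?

vifqiq

The output letters match the input read backwards, each shifted +4: marble reversed is elbram. The word is reversed, then every letter is shifted forward by 4.
Applying it to member: reverse → rebmem; then shift: r+4=v, e+4=i, b+4=f, m+4=q, e+4=i, m+4=q.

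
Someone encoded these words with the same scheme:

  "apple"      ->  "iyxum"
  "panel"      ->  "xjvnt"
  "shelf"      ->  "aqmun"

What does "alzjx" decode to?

scrap

A repeating key of period 2 is used — shifts +8, +9 over and over.
Decoding alzjx: a−8=s, l−9=c, z−8=r, j−9=a, x−8=p.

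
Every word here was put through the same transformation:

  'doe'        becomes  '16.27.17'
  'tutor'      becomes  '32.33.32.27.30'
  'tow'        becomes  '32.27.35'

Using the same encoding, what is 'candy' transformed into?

15.13.26.16.37

Each letter is replaced by its alphabet position (a=1..z=26) + 12.
For candy: c=3→15, a=1→13, n=14→26, d=4→16, y=25→37.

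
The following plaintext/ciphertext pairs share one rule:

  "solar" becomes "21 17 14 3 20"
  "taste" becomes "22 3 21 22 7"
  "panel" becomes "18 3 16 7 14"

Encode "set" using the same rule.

s is letter #19 and maps to 21: an offset of 2. The number is (letter's place in the alphabet, a=1) + 2.
For set: s=19→21, e=5→7, t=20→22.

21 7 22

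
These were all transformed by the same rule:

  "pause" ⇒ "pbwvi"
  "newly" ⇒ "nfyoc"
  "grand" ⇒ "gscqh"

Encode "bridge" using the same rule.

bskgkj

In pause: p→p is +0, a→b is +1, u→w is +2, s→v is +3 — the shift increases by 1 each position. Each letter shifts forward by its position index (0, 1, 2, …) — the shift grows by one for each successive letter.
On bridge: b+0=b, r+1=s, i+2=k, d+3=g, g+4=k, e+5=j.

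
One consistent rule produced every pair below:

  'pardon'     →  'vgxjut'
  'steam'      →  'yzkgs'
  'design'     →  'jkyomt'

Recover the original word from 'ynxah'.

shrub

This is a Caesar cipher with shift 6.
Decoding ynxah: y−6=s, n−6=h, x−6=r, a−6=u, h−6=b.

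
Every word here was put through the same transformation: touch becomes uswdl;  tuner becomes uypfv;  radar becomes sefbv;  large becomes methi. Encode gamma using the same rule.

Shifts by position in touch: pos 0: t→u (+1), pos 1: o→s (+4), pos 2: u→w (+2), pos 3: c→d (+1), pos 4: h→l (+4) — repeating every 3. A repeating key of period 3 is used — shifts +1, +4, +2 over and over.
For gamma: g+1=h, a+4=e, m+2=o, m+1=n, a+4=e.

heone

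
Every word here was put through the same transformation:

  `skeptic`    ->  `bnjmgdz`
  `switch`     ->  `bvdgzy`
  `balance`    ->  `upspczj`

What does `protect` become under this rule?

mwhgjzg

s(18)→b(1) and k(10)→n(13) fit y≡5x+15 (mod 26); the inverse of 5 mod 26 is 21. Treating letters as 0–25, the rule is x ↦ 5x + 15 (mod 26).
For protect: p(15)→5·15+15≡12=m; r(17)→5·17+15≡22=w; o(14)→5·14+15≡7=h; t(19)→5·19+15≡6=g; e(4)→5·4+15≡9=j; c(2)→5·2+15≡25=z; t(19)→5·19+15≡6=g (all mod 26).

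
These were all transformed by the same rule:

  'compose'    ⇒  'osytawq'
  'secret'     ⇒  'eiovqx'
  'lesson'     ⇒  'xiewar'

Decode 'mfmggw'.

Shifts by position in compose: pos 0: c→o (+12), pos 1: o→s (+4), pos 2: m→y (+12), pos 3: p→t (+4) — repeating every 2. The shifts repeat in a cycle of length 2: positions 0,1,… shift by +12, +4, then the pattern repeats.
Reversing it on mfmggw: m−12=a, f−4=b, m−12=a, g−4=c, g−12=u, w−4=s.

abacus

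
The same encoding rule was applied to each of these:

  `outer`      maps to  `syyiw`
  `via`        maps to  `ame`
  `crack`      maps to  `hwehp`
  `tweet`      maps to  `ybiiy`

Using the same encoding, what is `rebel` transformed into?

The shift depends on letter class: consonant t→y is +5, but vowel o→s is +4. Two shifts are in play — +4 for a/e/i/o/u, +5 for every other letter.
For rebel: r(cons)+5=w, e(vowel)+4=i, b(cons)+5=g, e(vowel)+4=i, l(cons)+5=q.

wigiq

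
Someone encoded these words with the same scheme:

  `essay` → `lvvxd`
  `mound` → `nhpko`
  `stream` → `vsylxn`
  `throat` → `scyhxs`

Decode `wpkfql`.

jungle

e(4)→l(11) and s(18)→v(21) fit y≡23x+23 (mod 26); the inverse of 23 mod 26 is 17. Each letter's alphabet position (a=0..z=25) is mapped through 23·x+23 mod 26 — an affine cipher.
Decoding wpkfql: w(22)→17·(22−23)≡9=j; p(15)→17·(15−23)≡20=u; k(10)→17·(10−23)≡13=n; f(5)→17·(5−23)≡6=g; q(16)→17·(16−23)≡11=l; l(11)→17·(11−23)≡4=e (all mod 26).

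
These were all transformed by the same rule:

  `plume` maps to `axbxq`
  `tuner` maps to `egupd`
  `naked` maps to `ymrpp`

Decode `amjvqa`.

packet

The shifts repeat in a cycle of length 3: positions 0,1,… shift by +11, +12, +7, then the pattern repeats.
Undoing it on amjvqa: a−11=p, m−12=a, j−7=c, v−11=k, q−12=e, a−7=t.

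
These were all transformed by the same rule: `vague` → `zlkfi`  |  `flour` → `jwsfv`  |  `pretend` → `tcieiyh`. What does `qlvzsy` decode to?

Shifts by position in vague: pos 0: v→z (+4), pos 1: a→l (+11), pos 2: g→k (+4), pos 3: u→f (+11) — repeating every 2. A repeating key of period 2 is used — shifts +4, +11 over and over.
Reversing it on qlvzsy: q−4=m, l−11=a, v−4=r, z−11=o, s−4=o, y−11=n.

maroon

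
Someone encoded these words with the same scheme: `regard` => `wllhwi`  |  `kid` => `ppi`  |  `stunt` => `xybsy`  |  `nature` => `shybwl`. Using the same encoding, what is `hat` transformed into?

mhy

The shift depends on letter class: consonant r→w is +5, but vowel e→l is +7. The rule splits by letter class: vowels +7, consonants +5.
On hat: h(cons)+5=m, a(vowel)+7=h, t(cons)+5=y.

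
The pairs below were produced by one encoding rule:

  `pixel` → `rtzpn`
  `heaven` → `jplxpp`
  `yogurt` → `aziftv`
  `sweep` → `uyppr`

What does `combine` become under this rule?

The shift depends on letter class: consonant p→r is +2, but vowel i→t is +11. Vowels shift forward by 11 and consonants shift forward by 2.
For combine: c(cons)+2=e, o(vowel)+11=z, m(cons)+2=o, b(cons)+2=d, i(vowel)+11=t, n(cons)+2=p, e(vowel)+11=p.

ezodtpp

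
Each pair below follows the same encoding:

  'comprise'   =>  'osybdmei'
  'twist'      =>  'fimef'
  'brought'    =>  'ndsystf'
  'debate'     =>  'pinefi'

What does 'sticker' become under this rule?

Vowels shift forward by 4 and consonants shift forward by 12.
For sticker: s(cons)+12=e, t(cons)+12=f, i(vowel)+4=m, c(cons)+12=o, k(cons)+12=w, e(vowel)+4=i, r(cons)+12=d.

efmowid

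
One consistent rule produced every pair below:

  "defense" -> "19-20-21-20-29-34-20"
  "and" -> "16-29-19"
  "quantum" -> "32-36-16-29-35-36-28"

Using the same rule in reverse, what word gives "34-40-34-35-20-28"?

d is letter #4 and maps to 19: an offset of 15. Each letter is replaced by its alphabet position (a=1..z=26) + 15.
Decoding 34-40-34-35-20-28: 34→(34−15)÷1=19=s, 40→(40−15)÷1=25=y, 34→(34−15)÷1=19=s, 35→(35−15)÷1=20=t, 20→(20−15)÷1=5=e, 28→(28−15)÷1=13=m.

system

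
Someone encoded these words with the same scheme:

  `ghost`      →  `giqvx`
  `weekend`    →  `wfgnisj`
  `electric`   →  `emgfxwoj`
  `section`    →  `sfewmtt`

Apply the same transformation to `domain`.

In ghost: g→g is +0, h→i is +1, o→q is +2, s→v is +3 — the shift increases by 1 each position. The shift increases by 1 at each position, starting from +0: 0, 1, 2, ….
Applying it to domain: d+0=d, o+1=p, m+2=o, a+3=d, i+4=m, n+5=s.

dpodms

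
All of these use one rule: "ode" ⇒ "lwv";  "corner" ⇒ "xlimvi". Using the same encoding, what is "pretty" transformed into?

Letters are reflected about the middle of the alphabet (position → 25−position): Atbash.
For pretty: p↔k, r↔i, e↔v, t↔g, t↔g, y↔b.

kivggb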